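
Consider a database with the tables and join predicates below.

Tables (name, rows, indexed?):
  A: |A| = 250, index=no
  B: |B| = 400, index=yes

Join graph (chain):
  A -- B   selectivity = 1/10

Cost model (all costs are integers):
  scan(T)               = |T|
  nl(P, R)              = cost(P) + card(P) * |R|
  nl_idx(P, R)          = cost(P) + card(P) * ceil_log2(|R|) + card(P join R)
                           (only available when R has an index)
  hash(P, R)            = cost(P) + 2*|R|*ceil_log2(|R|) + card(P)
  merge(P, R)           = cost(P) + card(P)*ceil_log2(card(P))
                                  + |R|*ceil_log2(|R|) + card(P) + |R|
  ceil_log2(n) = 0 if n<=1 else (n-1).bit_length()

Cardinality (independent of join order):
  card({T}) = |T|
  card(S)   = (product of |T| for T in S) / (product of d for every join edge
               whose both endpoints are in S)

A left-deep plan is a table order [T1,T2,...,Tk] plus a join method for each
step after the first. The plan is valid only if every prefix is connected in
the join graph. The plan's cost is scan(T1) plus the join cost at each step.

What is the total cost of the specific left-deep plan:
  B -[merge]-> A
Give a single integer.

6650

step 1: scan B: cost=400, card=400
step 2: join A via merge
    card(P join A) = 400*250/(10) = 10000
    cost = 400 + 400*9 + 250*8 + 400 + 250 = 6650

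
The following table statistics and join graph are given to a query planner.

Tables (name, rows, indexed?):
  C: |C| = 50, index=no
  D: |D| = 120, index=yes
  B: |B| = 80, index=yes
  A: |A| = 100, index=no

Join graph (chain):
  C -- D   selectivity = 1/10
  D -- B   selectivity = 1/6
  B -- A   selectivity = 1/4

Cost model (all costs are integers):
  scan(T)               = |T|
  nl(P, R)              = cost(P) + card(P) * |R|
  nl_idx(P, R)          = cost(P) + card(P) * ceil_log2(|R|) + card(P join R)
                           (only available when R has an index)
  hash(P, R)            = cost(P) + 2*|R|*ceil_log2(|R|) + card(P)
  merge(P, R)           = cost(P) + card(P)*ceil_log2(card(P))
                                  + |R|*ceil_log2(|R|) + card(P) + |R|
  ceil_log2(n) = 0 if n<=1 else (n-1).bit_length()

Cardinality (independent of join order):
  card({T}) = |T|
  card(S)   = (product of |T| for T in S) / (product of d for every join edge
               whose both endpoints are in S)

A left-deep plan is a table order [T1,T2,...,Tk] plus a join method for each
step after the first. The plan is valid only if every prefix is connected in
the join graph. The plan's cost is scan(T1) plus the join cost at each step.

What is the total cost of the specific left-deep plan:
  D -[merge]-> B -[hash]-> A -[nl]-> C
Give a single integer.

step 1: scan D: cost=120, card=120
step 2: join B via merge
    card(P join B) = 120*80/(6) = 1600
    cost = 120 + 120*7 + 80*7 + 120 + 80 = 1720
step 3: join A via hash
    card(P join A) = 1600*100/(4) = 40000
    cost = 1720 + 2*100*7 + 1600 = 4720
step 4: join C via nl
    card(P join C) = 40000*50/(10) = 200000
    cost = 4720 + 40000*50 = 2004720

2004720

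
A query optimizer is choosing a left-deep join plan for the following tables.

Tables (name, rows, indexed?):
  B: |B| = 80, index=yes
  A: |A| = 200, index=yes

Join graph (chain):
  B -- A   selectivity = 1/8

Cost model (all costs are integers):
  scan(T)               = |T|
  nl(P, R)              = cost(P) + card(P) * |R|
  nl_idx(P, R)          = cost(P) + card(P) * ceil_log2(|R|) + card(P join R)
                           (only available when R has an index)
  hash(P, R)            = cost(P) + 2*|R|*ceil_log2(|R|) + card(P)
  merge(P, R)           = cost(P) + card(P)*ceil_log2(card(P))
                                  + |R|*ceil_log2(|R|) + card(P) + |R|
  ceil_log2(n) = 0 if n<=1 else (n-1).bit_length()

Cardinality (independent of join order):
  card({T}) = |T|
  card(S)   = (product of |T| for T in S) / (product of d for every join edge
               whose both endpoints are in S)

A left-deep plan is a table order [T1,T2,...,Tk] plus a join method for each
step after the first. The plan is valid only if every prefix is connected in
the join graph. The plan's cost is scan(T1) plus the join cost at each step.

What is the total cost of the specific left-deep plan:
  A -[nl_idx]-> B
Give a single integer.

step 1: scan A: cost=200, card=200
step 2: join B via nl_idx
    card(P join B) = 200*80/(8) = 2000
    cost = 200 + 200*7 + 2000 = 3600

3600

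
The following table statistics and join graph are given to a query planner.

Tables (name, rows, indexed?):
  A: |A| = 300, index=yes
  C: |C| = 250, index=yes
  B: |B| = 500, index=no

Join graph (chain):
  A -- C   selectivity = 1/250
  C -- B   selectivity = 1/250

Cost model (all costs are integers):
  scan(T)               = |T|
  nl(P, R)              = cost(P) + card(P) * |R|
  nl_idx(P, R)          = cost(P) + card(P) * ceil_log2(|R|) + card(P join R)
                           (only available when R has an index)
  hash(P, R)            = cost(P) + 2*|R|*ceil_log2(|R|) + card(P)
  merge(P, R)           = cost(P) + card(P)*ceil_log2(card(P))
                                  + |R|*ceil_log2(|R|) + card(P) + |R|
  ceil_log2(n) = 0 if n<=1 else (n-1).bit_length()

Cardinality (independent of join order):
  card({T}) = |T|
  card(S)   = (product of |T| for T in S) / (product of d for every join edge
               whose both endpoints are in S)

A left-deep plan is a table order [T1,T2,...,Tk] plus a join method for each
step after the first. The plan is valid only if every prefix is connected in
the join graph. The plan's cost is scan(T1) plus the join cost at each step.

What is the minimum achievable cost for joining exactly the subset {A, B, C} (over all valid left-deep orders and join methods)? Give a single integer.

10100

Selinger DP over subsets of {A,B,C}:
  {A}: scan cost=300, card=300
  {C}: scan cost=250, card=250
  {B}: scan cost=500, card=500
  {AC}: card=300; try (A,nl_idx)→2800, (C,nl_idx)→3000, (C,hash)→4600, (A,merge)→5500, (C,merge)→5550, (A,hash)→5900 …(+2); best=2800 via (A,nl_idx)
  {BC}: card=500; try (C,hash)→5000, (C,nl_idx)→5000, (B,merge)→7500, (C,merge)→7750, (B,hash)→9500, (B,nl)→125250 …(+1); best=5000 via (C,hash)
  {ABC}: card=600; try (A,nl_idx)→10100, (B,merge)→10800, (A,hash)→10900, (B,hash)→12100, (A,merge)→13000, (B,nl)→152800 …(+1); best=10100 via (A,nl_idx)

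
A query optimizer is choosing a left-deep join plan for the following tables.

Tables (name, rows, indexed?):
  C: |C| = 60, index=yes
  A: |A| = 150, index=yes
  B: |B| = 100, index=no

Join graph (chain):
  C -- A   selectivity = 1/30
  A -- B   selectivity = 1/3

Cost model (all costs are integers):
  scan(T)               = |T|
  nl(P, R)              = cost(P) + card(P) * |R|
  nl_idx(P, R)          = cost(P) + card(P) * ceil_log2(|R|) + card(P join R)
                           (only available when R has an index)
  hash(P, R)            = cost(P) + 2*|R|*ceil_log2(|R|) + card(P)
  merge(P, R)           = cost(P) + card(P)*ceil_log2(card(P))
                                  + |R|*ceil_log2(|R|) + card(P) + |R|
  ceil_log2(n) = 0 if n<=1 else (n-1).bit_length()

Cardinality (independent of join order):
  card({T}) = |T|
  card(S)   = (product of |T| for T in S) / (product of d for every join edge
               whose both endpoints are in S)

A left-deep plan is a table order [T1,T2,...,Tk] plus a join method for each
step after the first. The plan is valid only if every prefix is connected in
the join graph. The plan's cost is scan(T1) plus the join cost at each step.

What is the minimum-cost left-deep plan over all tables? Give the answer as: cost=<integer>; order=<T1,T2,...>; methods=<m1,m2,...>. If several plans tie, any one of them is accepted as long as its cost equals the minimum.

cost=2540; order=C,A,B; methods=nl_idx,hash

Selinger DP (subsets sized 1..n):
  {C}: scan cost=60, card=60
  {A}: scan cost=150, card=150
  {B}: scan cost=100, card=100
  {AC}: card=300; try (A,nl_idx)→840, (C,hash)→1020, (C,nl_idx)→1350, (A,merge)→1830, (C,merge)→1920, (A,hash)→2520 …(+2); best=840 via (A,nl_idx)
  {AB}: card=5000; try (B,hash)→1700, (A,merge)→2250, (B,merge)→2300, (A,hash)→2600, (A,nl_idx)→5900, (A,nl)→15100 …(+1); best=1700 via (B,hash)
  {ABC}: card=10000; try (B,hash)→2540, (B,merge)→4640, (C,hash)→7420, (B,nl)→30840, (C,nl_idx)→41700, (C,merge)→72120 …(+1); best=2540 via (B,hash)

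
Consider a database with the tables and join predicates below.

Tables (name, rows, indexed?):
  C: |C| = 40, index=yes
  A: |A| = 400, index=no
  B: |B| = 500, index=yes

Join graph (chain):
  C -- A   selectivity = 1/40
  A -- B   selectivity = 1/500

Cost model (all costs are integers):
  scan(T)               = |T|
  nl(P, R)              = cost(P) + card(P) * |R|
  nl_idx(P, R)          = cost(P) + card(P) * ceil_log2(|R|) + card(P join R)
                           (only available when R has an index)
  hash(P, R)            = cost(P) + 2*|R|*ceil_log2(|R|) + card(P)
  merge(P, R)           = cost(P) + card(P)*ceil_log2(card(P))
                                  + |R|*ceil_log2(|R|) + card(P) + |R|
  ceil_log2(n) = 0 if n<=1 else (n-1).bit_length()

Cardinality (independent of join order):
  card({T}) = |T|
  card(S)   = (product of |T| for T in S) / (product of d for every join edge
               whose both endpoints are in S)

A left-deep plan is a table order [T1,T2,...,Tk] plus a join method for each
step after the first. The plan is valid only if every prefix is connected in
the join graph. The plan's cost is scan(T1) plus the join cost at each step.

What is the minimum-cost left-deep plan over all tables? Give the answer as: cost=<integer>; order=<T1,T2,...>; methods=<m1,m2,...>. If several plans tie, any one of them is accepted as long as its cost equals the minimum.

Selinger DP (subsets sized 1..n):
  {C}: scan cost=40, card=40
  {A}: scan cost=400, card=400
  {B}: scan cost=500, card=500
  {AC}: card=400; try (C,hash)→1280, (C,nl_idx)→3200, (A,merge)→4320, (C,merge)→4680, (A,hash)→7280, (A,nl)→16040 …(+1); best=1280 via (C,hash)
  {AB}: card=400; try (B,nl_idx)→4400, (A,hash)→8200, (B,merge)→9400, (A,merge)→9500, (B,hash)→9800, (B,nl)→200400 …(+1); best=4400 via (B,nl_idx)
  {ABC}: card=400; try (C,hash)→5280, (B,nl_idx)→5280, (C,nl_idx)→7200, (C,merge)→8680, (B,merge)→10280, (B,hash)→10680 …(+2); best=5280 via (C,hash)

cost=5280; order=A,B,C; methods=nl_idx,hash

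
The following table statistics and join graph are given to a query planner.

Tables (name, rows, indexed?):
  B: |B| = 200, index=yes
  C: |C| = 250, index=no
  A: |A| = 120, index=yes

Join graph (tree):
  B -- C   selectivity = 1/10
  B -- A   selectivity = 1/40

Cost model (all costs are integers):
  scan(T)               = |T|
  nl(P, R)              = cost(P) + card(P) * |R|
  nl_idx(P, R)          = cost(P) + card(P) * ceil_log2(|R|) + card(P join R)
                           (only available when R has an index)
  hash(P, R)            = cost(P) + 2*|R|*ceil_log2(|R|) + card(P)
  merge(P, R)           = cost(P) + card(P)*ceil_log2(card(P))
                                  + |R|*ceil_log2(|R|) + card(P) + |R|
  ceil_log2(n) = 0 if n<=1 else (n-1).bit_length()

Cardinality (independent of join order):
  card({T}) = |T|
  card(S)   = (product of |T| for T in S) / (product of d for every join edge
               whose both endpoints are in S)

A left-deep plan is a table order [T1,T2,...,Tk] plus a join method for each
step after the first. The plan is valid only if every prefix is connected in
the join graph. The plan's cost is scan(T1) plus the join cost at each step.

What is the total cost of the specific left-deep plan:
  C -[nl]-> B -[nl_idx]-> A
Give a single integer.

100250

step 1: scan C: cost=250, card=250
step 2: join B via nl
    card(P join B) = 250*200/(10) = 5000
    cost = 250 + 250*200 = 50250
step 3: join A via nl_idx
    card(P join A) = 5000*120/(40) = 15000
    cost = 50250 + 5000*7 + 15000 = 100250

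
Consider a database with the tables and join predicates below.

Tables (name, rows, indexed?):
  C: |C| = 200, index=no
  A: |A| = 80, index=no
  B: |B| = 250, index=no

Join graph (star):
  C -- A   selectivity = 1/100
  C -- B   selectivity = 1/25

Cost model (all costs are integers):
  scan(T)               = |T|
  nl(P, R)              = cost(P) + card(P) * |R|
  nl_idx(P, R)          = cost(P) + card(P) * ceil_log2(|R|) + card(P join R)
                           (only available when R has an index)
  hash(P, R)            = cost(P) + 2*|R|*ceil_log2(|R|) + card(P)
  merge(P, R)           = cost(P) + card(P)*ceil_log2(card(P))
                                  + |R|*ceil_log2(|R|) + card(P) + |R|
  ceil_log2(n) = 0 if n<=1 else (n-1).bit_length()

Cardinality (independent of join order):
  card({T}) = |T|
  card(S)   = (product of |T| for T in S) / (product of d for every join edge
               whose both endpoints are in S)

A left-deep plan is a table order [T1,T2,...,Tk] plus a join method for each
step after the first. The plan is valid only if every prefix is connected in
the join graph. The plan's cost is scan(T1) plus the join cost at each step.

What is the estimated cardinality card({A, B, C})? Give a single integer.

Tables in S: A(80), B(250), C(200)
Edges inside S: C-A(d=100), C-B(d=25)
numerator = 80 * 250 * 200 = 4000000
denominator = 100 * 25 = 2500
card(S) = 4000000 / 2500 = 1600

1600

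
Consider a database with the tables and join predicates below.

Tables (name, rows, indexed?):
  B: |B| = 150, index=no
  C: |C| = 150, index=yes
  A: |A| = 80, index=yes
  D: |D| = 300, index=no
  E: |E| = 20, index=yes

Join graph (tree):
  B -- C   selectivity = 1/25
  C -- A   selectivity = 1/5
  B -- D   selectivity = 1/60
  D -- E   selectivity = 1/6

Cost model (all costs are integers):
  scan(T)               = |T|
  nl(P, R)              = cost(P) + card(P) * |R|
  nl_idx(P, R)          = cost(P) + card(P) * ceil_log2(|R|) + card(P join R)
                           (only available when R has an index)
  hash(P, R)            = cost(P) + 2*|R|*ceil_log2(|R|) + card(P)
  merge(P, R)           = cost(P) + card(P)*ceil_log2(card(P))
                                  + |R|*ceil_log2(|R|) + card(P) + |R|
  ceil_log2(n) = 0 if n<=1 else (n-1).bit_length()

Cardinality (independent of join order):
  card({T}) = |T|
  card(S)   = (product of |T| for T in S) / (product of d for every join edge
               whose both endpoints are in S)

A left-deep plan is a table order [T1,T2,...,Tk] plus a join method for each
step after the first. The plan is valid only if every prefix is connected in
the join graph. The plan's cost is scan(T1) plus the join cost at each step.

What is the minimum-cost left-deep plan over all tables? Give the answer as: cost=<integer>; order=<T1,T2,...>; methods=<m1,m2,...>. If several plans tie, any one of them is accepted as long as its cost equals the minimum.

Selinger DP (subsets sized 1..n):
  {B}: scan cost=150, card=150
  {C}: scan cost=150, card=150
  {A}: scan cost=80, card=80
  {D}: scan cost=300, card=300
  {E}: scan cost=20, card=20
  {BC}: card=900; try (C,nl_idx)→2250, (C,hash)→2700, (B,hash)→2700, (C,merge)→2850, (B,merge)→2850, (C,nl)→22650 …(+1); best=2250 via (C,nl_idx)
  {BD}: card=750; try (B,hash)→3000, (D,merge)→4500, (B,merge)→4650, (D,hash)→5700, (D,nl)→45150, (B,nl)→45300; best=3000 via (B,hash)
  {AC}: card=2400; try (A,hash)→1420, (C,merge)→2070, (A,merge)→2140, (C,hash)→2560, (C,nl_idx)→3120, (A,nl_idx)→3600 …(+2); best=1420 via (A,hash)
  {DE}: card=1000; try (E,hash)→800, (E,nl_idx)→2800, (D,merge)→3140, (E,merge)→3420, (D,hash)→5440, (D,nl)→6020 …(+1); best=800 via (E,hash)
  {ABC}: card=14400; try (A,hash)→4270, (B,hash)→6220, (A,merge)→12790, (A,nl_idx)→22950, (B,merge)→33970, (A,nl)→74250 …(+1); best=4270 via (A,hash)
  {BCD}: card=4500; try (C,hash)→6150, (D,hash)→8550, (C,merge)→12600, (C,nl_idx)→13500, (D,merge)→15150, (C,nl)→115500 …(+1); best=6150 via (C,hash)
  {BDE}: card=2500; try (E,hash)→3950, (B,hash)→4200, (E,nl_idx)→9250, (E,merge)→11370, (B,merge)→13150, (E,nl)→18000 …(+1); best=3950 via (E,hash)
  {ABCD}: card=72000; try (A,hash)→11770, (D,hash)→24070, (A,merge)→69790, (A,nl_idx)→109650, (D,merge)→223270, (A,nl)→366150 …(+1); best=11770 via (A,hash)
  {BCDE}: card=15000; try (C,hash)→8850, (E,hash)→10850, (C,merge)→37800, (C,nl_idx)→38950, (E,nl_idx)→43650, (E,merge)→69270 …(+2); best=8850 via (C,hash)
  {ABCDE}: card=240000; try (A,hash)→24970, (E,hash)→83970, (A,merge)→234490, (A,nl_idx)→353850, (E,nl_idx)→611770, (A,nl)→1208850 …(+2); best=24970 via (A,hash)

cost=24970; order=D,B,E,C,A; methods=hash,hash,hash,hash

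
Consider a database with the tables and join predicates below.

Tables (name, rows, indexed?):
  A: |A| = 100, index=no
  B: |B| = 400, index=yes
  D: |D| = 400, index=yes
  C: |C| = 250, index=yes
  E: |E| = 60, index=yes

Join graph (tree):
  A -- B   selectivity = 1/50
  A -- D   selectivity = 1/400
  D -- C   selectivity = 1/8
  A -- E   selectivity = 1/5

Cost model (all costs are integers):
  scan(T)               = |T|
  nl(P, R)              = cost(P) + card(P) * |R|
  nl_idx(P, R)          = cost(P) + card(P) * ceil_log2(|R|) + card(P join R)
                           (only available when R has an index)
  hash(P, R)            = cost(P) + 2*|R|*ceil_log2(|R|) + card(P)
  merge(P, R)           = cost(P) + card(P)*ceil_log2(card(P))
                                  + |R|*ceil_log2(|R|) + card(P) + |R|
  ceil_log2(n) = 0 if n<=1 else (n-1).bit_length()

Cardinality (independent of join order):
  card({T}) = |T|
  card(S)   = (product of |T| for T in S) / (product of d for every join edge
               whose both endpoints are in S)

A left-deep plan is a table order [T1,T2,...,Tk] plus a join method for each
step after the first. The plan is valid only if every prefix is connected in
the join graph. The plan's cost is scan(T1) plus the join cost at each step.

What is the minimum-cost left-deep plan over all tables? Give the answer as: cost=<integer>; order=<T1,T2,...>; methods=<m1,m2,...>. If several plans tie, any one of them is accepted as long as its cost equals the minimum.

cost=17920; order=A,D,B,E,C; methods=nl_idx,nl_idx,hash,hash

Selinger DP (subsets sized 1..n):
  {A}: scan cost=100, card=100
  {B}: scan cost=400, card=400
  {D}: scan cost=400, card=400
  {C}: scan cost=250, card=250
  {E}: scan cost=60, card=60
  {AB}: card=800; try (B,nl_idx)→1800, (A,hash)→2200, (B,merge)→4900, (A,merge)→5200, (B,hash)→7400, (B,nl)→40100 …(+1); best=1800 via (B,nl_idx)
  {AD}: card=100; try (D,nl_idx)→1100, (A,hash)→2200, (D,merge)→4900, (A,merge)→5200, (D,hash)→7400, (D,nl)→40100 …(+1); best=1100 via (D,nl_idx)
  {AE}: card=1200; try (E,hash)→920, (A,merge)→1280, (E,merge)→1320, (A,hash)→1520, (E,nl_idx)→1900, (A,nl)→6060 …(+1); best=920 via (E,hash)
  {CD}: card=12500; try (C,hash)→4800, (D,merge)→6500, (C,merge)→6650, (D,hash)→7700, (D,nl_idx)→15000, (C,nl_idx)→16100 …(+2); best=4800 via (C,hash)
  {ABD}: card=800; try (B,nl_idx)→2800, (B,merge)→5900, (B,hash)→8400, (D,hash)→9800, (D,nl_idx)→9800, (D,merge)→14600 …(+2); best=2800 via (B,nl_idx)
  {ABE}: card=9600; try (E,hash)→3320, (B,hash)→9320, (E,merge)→11020, (E,nl_idx)→16200, (B,merge)→19320, (B,nl_idx)→21320 …(+2); best=3320 via (E,hash)
  {ACD}: card=3125; try (C,merge)→4150, (C,nl_idx)→5025, (C,hash)→5200, (A,hash)→18700, (C,nl)→26100, (A,merge)→193100 …(+1); best=4150 via (C,merge)
  {ADE}: card=1200; try (E,hash)→1920, (E,merge)→2320, (E,nl_idx)→2900, (E,nl)→7100, (D,hash)→9320, (D,nl_idx)→12920 …(+2); best=1920 via (E,hash)
  {ABCD}: card=25000; try (C,hash)→7600, (C,merge)→13850, (B,hash)→14475, (C,nl_idx)→34200, (B,merge)→48775, (B,nl_idx)→57275 …(+2); best=7600 via (C,hash)
  {ABDE}: card=9600; try (E,hash)→4320, (B,hash)→10320, (E,merge)→12020, (E,nl_idx)→17200, (D,hash)→20120, (B,merge)→20320 …(+6); best=4320 via (E,hash)
  {ACDE}: card=37500; try (C,hash)→7120, (E,hash)→7995, (C,merge)→18570, (E,merge)→45195, (C,nl_idx)→49020, (E,nl_idx)→60400 …(+2); best=7120 via (C,hash)
  {ABCDE}: card=300000; try (C,hash)→17920, (E,hash)→33320, (B,hash)→51820, (C,merge)→150570, (C,nl_idx)→381120, (E,merge)→408020 …(+6); best=17920 via (C,hash)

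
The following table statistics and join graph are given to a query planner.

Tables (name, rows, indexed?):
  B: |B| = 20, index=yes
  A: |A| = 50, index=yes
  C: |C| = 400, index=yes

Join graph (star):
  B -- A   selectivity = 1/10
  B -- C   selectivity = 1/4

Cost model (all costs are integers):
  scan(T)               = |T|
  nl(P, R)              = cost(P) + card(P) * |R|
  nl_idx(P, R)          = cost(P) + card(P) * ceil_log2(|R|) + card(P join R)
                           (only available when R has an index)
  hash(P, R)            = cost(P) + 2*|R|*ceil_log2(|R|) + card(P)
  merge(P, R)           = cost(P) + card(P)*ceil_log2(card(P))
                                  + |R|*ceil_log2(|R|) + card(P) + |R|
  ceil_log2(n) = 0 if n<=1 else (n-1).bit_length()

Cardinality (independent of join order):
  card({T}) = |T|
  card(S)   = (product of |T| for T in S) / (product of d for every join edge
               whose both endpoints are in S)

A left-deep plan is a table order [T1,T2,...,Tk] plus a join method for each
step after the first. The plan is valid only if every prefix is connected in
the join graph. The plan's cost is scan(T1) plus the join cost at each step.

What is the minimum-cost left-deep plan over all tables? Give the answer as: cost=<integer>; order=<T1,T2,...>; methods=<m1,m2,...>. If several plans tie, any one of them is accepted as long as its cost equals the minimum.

Selinger DP (subsets sized 1..n):
  {B}: scan cost=20, card=20
  {A}: scan cost=50, card=50
  {C}: scan cost=400, card=400
  {AB}: card=100; try (A,nl_idx)→240, (B,hash)→300, (B,nl_idx)→400, (A,merge)→490, (B,merge)→520, (A,hash)→640 …(+2); best=240 via (A,nl_idx)
  {BC}: card=2000; try (B,hash)→1000, (C,nl_idx)→2200, (C,merge)→4140, (B,nl_idx)→4400, (B,merge)→4520, (C,hash)→7240 …(+2); best=1000 via (B,hash)
  {ABC}: card=10000; try (A,hash)→3600, (C,merge)→5040, (C,hash)→7540, (C,nl_idx)→11140, (A,nl_idx)→23000, (A,merge)→25350 …(+2); best=3600 via (A,hash)

cost=3600; order=C,B,A; methods=hash,hash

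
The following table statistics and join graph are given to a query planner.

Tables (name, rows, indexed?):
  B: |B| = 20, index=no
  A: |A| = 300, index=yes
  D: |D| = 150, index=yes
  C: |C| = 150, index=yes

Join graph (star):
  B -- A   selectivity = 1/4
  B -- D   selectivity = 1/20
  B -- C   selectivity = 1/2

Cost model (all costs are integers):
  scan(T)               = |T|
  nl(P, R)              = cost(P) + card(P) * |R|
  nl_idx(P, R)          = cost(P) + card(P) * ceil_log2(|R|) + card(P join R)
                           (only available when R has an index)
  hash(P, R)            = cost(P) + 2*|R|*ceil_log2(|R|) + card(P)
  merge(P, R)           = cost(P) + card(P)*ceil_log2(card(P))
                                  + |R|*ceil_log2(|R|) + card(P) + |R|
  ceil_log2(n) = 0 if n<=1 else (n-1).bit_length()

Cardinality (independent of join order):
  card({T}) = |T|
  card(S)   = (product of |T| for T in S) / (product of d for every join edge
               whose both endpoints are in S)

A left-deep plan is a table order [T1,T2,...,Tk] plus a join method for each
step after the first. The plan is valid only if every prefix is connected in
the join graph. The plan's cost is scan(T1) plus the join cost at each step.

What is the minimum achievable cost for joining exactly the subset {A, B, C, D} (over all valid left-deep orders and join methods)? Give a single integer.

18330

Selinger DP over subsets of {A,B,C,D}:
  {B}: scan cost=20, card=20
  {A}: scan cost=300, card=300
  {D}: scan cost=150, card=150
  {C}: scan cost=150, card=150
  {AB}: card=1500; try (B,hash)→800, (A,nl_idx)→1700, (A,merge)→3140, (B,merge)→3420, (A,hash)→5440, (A,nl)→6020 …(+1); best=800 via (B,hash)
  {BD}: card=150; try (D,nl_idx)→330, (B,hash)→500, (D,merge)→1490, (B,merge)→1620, (D,hash)→2440, (D,nl)→3020 …(+1); best=330 via (D,nl_idx)
  {BC}: card=1500; try (B,hash)→500, (C,merge)→1490, (B,merge)→1620, (C,nl_idx)→1680, (C,hash)→2440, (C,nl)→3020 …(+1); best=500 via (B,hash)
  {ABD}: card=11250; try (A,merge)→4680, (D,hash)→4700, (A,hash)→5880, (A,nl_idx)→12930, (D,merge)→20150, (D,nl_idx)→24050 …(+2); best=4680 via (A,merge)
  {ABC}: card=112500; try (C,hash)→4700, (A,hash)→7400, (C,merge)→20150, (A,merge)→21500, (C,nl_idx)→125300, (A,nl_idx)→126500 …(+2); best=4700 via (C,hash)
  {BCD}: card=11250; try (C,hash)→2880, (C,merge)→3030, (D,hash)→4400, (C,nl_idx)→12780, (D,merge)→19850, (C,nl)→22830 …(+2); best=2880 via (C,hash)
  {ABCD}: card=843750; try (C,hash)→18330, (A,hash)→19530, (D,hash)→119600, (A,merge)→174630, (C,merge)→174780, (C,nl_idx)→938430 …(+6); best=18330 via (C,hash)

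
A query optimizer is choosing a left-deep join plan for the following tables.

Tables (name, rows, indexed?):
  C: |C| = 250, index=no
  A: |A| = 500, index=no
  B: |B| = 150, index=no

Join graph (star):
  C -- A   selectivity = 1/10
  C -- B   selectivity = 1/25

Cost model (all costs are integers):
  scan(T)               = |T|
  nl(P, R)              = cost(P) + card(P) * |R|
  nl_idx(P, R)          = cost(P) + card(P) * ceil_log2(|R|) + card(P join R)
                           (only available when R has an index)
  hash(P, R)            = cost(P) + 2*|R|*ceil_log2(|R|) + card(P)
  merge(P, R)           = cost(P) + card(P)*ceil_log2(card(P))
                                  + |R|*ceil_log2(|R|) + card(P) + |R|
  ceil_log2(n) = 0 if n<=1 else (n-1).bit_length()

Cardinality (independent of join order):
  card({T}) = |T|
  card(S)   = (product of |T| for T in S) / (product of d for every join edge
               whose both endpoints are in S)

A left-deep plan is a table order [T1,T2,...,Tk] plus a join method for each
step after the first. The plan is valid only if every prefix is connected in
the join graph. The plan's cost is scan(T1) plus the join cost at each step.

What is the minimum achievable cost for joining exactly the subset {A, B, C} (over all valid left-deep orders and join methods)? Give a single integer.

13400

Selinger DP over subsets of {A,B,C}:
  {C}: scan cost=250, card=250
  {A}: scan cost=500, card=500
  {B}: scan cost=150, card=150
  {AC}: card=12500; try (C,hash)→5000, (A,merge)→7500, (C,merge)→7750, (A,hash)→9500, (A,nl)→125250, (C,nl)→125500; best=5000 via (C,hash)
  {BC}: card=1500; try (B,hash)→2900, (C,merge)→3750, (B,merge)→3850, (C,hash)→4300, (C,nl)→37650, (B,nl)→37750; best=2900 via (B,hash)
  {ABC}: card=75000; try (A,hash)→13400, (B,hash)→19900, (A,merge)→25900, (B,merge)→193850, (A,nl)→752900, (B,nl)→1880000; best=13400 via (A,hash)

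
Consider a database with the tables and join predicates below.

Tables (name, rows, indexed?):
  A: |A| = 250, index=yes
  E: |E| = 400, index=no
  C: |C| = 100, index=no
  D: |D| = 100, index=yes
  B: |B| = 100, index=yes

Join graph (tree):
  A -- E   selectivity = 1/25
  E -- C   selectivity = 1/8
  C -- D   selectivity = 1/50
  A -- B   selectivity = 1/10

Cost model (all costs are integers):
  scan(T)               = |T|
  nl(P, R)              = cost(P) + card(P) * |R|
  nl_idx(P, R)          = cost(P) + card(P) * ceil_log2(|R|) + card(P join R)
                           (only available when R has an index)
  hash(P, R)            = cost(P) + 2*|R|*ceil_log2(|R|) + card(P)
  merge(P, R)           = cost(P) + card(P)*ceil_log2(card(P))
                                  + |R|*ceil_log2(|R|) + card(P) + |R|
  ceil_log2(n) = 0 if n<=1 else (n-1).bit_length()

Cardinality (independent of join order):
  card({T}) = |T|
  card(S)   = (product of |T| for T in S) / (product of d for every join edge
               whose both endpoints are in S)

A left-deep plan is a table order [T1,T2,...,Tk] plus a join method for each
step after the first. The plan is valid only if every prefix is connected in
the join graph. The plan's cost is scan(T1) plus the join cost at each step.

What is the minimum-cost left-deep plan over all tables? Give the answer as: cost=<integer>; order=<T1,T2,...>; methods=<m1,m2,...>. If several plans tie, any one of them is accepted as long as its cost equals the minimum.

Selinger DP (subsets sized 1..n):
  {A}: scan cost=250, card=250
  {E}: scan cost=400, card=400
  {C}: scan cost=100, card=100
  {D}: scan cost=100, card=100
  {B}: scan cost=100, card=100
  {AE}: card=4000; try (A,hash)→4800, (E,merge)→6500, (A,merge)→6650, (A,nl_idx)→7600, (E,hash)→7700, (E,nl)→100250 …(+1); best=4800 via (A,hash)
  {AB}: card=2500; try (B,hash)→1900, (A,merge)→3150, (B,merge)→3300, (A,nl_idx)→3400, (A,hash)→4200, (B,nl_idx)→4500 …(+2); best=1900 via (B,hash)
  {CE}: card=5000; try (C,hash)→2200, (E,merge)→4900, (C,merge)→5200, (E,hash)→7400, (E,nl)→40100, (C,nl)→40400; best=2200 via (C,hash)
  {CD}: card=200; try (D,nl_idx)→1000, (D,hash)→1600, (C,hash)→1600, (D,merge)→1700, (C,merge)→1700, (D,nl)→10100 …(+1); best=1000 via (D,nl_idx)
  {ACE}: card=50000; try (C,hash)→10200, (A,hash)→11200, (C,merge)→57600, (A,merge)→74450, (A,nl_idx)→92200, (C,nl)→404800 …(+1); best=10200 via (C,hash)
  {ABE}: card=40000; try (B,hash)→10200, (E,hash)→11600, (E,merge)→38400, (B,merge)→57600, (B,nl_idx)→72800, (B,nl)→404800 …(+1); best=10200 via (B,hash)
  {CDE}: card=10000; try (E,merge)→6800, (E,hash)→8400, (D,hash)→8600, (D,nl_idx)→47200, (D,merge)→73000, (E,nl)→81000 …(+1); best=6800 via (E,merge)
  {ACDE}: card=100000; try (A,hash)→20800, (D,hash)→61600, (A,merge)→159050, (A,nl_idx)→186800, (D,nl_idx)→460200, (D,merge)→861000 …(+2); best=20800 via (A,hash)
  {ABCE}: card=500000; try (C,hash)→51600, (B,hash)→61600, (C,merge)→691000, (B,nl_idx)→860200, (B,merge)→861000, (C,nl)→4010200 …(+1); best=51600 via (C,hash)
  {ABCDE}: card=1000000; try (B,hash)→122200, (D,hash)→553000, (B,nl_idx)→1720800, (B,merge)→1821600, (D,nl_idx)→4551600, (B,nl)→10020800 …(+2); best=122200 via (B,hash)

cost=122200; order=C,D,E,A,B; methods=nl_idx,merge,hash,hash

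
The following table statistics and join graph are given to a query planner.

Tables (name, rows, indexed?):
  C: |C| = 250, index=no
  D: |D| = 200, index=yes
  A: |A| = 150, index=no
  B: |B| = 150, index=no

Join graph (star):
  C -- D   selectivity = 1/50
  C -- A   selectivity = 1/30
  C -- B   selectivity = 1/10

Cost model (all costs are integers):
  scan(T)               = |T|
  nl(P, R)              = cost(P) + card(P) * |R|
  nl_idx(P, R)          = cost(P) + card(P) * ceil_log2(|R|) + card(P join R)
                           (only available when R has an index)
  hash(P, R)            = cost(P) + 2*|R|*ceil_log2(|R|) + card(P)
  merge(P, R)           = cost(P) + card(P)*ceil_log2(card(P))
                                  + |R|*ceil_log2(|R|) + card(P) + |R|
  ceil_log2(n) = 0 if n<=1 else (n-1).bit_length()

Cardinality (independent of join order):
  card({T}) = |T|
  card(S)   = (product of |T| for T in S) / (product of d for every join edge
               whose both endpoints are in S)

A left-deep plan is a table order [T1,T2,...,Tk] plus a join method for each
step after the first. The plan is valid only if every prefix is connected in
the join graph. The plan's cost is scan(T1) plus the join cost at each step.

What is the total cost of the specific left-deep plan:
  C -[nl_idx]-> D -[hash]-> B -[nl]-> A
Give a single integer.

2256650

step 1: scan C: cost=250, card=250
step 2: join D via nl_idx
    card(P join D) = 250*200/(50) = 1000
    cost = 250 + 250*8 + 1000 = 3250
step 3: join B via hash
    card(P join B) = 1000*150/(10) = 15000
    cost = 3250 + 2*150*8 + 1000 = 6650
step 4: join A via nl
    card(P join A) = 15000*150/(30) = 75000
    cost = 6650 + 15000*150 = 2256650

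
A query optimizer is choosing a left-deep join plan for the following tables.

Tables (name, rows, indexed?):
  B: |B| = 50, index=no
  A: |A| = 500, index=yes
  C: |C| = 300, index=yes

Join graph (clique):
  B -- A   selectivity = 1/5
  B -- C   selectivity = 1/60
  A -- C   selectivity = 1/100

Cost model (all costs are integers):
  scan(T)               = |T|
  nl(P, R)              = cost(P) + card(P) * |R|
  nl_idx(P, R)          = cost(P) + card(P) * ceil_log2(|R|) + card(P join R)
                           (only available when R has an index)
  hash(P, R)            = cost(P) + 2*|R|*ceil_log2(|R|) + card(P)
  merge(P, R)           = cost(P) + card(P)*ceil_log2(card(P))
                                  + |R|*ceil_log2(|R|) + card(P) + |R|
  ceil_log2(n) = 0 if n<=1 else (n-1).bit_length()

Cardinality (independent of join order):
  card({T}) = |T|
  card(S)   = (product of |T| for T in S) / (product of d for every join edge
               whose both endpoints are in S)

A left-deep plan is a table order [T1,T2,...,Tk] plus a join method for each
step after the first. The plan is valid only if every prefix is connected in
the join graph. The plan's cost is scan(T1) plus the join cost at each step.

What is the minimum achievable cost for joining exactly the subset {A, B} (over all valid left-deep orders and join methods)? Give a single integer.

Selinger DP over subsets of {A,B}:
  {B}: scan cost=50, card=50
  {A}: scan cost=500, card=500
  {AB}: card=5000; try (B,hash)→1600, (A,merge)→5400, (A,nl_idx)→5500, (B,merge)→5850, (A,hash)→9100, (A,nl)→25050 …(+1); best=1600 via (B,hash)

1600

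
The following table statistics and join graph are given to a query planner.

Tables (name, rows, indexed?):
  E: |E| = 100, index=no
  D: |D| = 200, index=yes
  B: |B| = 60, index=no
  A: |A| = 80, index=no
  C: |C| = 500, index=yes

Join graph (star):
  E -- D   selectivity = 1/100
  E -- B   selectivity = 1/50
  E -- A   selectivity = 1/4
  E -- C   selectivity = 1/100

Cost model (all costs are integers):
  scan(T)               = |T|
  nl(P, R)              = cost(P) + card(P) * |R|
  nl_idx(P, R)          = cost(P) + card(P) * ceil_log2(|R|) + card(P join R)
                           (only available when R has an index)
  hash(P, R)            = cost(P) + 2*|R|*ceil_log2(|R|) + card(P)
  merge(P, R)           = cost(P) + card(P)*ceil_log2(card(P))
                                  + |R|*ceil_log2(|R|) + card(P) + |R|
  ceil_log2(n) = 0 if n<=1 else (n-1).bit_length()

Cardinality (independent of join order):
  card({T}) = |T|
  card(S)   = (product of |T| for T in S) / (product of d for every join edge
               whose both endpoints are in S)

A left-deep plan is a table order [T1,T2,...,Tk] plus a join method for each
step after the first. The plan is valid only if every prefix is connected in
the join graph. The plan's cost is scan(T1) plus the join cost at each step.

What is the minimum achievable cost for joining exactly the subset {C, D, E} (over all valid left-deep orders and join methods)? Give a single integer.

3900

Selinger DP over subsets of {C,D,E}:
  {E}: scan cost=100, card=100
  {D}: scan cost=200, card=200
  {C}: scan cost=500, card=500
  {DE}: card=200; try (D,nl_idx)→1100, (E,hash)→1800, (D,merge)→2700, (E,merge)→2800, (D,hash)→3400, (D,nl)→20100 …(+1); best=1100 via (D,nl_idx)
  {CE}: card=500; try (C,nl_idx)→1500, (E,hash)→2400, (C,merge)→5900, (E,merge)→6300, (C,hash)→9200, (C,nl)→50100 …(+1); best=1500 via (C,nl_idx)
  {CDE}: card=1000; try (C,nl_idx)→3900, (D,hash)→5200, (D,nl_idx)→6500, (C,merge)→7900, (D,merge)→8300, (C,hash)→10300 …(+2); best=3900 via (C,nl_idx)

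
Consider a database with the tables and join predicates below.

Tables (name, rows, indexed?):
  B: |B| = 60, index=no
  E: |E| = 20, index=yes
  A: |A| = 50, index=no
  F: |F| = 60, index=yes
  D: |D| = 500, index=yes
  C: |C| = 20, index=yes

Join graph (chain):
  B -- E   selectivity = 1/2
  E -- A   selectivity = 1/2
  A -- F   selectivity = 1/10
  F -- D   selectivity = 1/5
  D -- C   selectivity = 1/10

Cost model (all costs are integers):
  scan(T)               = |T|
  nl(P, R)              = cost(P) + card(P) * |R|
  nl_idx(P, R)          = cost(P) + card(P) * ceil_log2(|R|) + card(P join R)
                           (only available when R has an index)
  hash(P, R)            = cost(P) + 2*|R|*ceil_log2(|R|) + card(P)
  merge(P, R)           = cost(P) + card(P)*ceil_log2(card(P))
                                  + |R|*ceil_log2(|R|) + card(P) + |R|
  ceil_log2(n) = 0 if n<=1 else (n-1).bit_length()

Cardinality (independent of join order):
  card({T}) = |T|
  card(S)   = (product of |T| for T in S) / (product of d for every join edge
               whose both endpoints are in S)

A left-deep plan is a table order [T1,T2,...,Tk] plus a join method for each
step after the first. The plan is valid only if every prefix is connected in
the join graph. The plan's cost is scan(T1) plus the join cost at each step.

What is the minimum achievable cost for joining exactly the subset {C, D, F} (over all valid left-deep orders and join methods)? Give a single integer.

Selinger DP over subsets of {C,D,F}:
  {F}: scan cost=60, card=60
  {D}: scan cost=500, card=500
  {C}: scan cost=20, card=20
  {DF}: card=6000; try (F,hash)→1720, (D,merge)→5480, (F,merge)→5920, (D,nl_idx)→6600, (D,hash)→9120, (F,nl_idx)→9500 …(+2); best=1720 via (F,hash)
  {CD}: card=1000; try (D,nl_idx)→1200, (C,hash)→1200, (C,nl_idx)→4000, (D,merge)→5140, (C,merge)→5620, (D,hash)→9040 …(+2); best=1200 via (D,nl_idx)
  {CDF}: card=12000; try (F,hash)→2920, (C,hash)→7920, (F,merge)→12620, (F,nl_idx)→19200, (C,nl_idx)→43720, (F,nl)→61200 …(+2); best=2920 via (F,hash)

2920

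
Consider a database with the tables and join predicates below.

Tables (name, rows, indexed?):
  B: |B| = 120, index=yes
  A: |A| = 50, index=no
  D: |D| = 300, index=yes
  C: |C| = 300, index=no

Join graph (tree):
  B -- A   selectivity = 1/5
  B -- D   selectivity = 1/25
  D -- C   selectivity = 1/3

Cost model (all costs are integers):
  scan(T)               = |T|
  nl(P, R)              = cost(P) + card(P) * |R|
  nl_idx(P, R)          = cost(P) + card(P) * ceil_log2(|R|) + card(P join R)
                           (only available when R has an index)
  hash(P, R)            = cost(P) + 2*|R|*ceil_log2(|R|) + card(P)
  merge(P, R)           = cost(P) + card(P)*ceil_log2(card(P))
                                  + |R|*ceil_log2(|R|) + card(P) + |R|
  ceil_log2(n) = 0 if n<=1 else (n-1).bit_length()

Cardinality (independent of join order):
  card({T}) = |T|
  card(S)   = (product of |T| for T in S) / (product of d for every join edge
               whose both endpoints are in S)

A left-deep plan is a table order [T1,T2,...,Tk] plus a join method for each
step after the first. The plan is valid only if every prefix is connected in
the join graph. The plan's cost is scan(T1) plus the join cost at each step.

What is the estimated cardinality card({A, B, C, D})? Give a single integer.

Tables in S: A(50), B(120), C(300), D(300)
Edges inside S: B-A(d=5), B-D(d=25), D-C(d=3)
numerator = 50 * 120 * 300 * 300 = 540000000
denominator = 5 * 25 * 3 = 375
card(S) = 540000000 / 375 = 1440000

1440000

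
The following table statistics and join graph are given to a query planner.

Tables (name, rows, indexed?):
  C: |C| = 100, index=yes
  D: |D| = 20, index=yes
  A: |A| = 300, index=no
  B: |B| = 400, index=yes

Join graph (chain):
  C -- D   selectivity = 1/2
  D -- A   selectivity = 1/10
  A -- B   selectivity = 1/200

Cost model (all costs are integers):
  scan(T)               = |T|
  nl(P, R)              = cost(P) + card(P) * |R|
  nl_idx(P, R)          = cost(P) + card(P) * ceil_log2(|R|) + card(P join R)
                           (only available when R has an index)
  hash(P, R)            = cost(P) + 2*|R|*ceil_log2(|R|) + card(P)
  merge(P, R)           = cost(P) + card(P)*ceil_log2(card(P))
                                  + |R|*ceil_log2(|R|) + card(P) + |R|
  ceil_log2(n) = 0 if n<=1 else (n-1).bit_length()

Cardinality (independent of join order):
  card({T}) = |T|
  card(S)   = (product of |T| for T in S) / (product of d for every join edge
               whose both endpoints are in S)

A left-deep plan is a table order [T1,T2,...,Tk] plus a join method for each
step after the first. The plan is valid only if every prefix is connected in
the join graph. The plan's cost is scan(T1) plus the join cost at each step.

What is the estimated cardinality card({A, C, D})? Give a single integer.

30000

Tables in S: A(300), C(100), D(20)
Edges inside S: C-D(d=2), D-A(d=10)
numerator = 300 * 100 * 20 = 600000
denominator = 2 * 10 = 20
card(S) = 600000 / 20 = 30000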